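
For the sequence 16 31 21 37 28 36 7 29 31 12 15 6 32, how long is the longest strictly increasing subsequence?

6

One longest increasing subsequence is 16, 21, 28, 29, 31, 32 (positions 1,3,5,8,9,13), of length 6; no longer one exists.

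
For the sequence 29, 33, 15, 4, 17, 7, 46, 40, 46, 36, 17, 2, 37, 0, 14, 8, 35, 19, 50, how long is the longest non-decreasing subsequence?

Scanning left to right, the best length ending at each element is: 29→1, 33→2, 15→1, 4→1, 17→2, 7→2, 46→3, 40→3, 46→4, 36→3, 17→3, 2→1, 37→4, 0→1, 14→3, 8→3, 35→4, 19→4, 50→5.
So the longest non-decreasing subsequence has length 5, e.g. 29, 33, 46, 46, 50.

5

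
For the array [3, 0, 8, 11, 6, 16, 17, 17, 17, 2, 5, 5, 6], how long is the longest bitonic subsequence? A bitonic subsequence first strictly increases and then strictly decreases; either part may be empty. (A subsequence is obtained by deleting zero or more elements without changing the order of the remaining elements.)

One longest bitonic subsequence is 3, 8, 11, 16, 17, 6 (positions 1,3,4,6,7,13): it rises to 17 then falls. Length 6 is optimal.

6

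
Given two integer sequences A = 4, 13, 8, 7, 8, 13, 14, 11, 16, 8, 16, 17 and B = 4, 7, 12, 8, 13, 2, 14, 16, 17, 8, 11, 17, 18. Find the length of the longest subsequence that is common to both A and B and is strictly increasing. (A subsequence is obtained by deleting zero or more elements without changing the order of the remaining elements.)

7

For each value that appears in both, track the longest common increasing run ending there.
The best achievable length is 7; one witness is 4, 7, 8, 13, 14, 16, 17 (A-positions 1,4,5,6,7,9,12, B-positions 1,2,4,5,7,8,9).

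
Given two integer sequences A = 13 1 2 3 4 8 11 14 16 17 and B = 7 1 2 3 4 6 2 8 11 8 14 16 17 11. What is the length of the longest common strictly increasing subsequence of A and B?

For each value that appears in both, track the longest common increasing run ending there.
The best achievable length is 9; one witness is 1, 2, 3, 4, 8, 11, 14, 16, 17 (A-positions 2,3,4,5,6,7,8,9,10, B-positions 2,3,4,5,8,9,11,12,13).

9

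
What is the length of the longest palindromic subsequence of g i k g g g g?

One longest palindromic subsequence is ggggg (positions 1,4,5,6,7); it reads the same forward and backward, and the interval DP gives dp[1][7] = 5.

5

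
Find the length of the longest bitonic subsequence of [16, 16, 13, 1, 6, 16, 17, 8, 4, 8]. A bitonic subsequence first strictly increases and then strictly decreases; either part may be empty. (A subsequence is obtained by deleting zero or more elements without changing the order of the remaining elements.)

One longest bitonic subsequence is 1, 6, 16, 17, 8, 4 (positions 4,5,6,7,8,9): it rises to 17 then falls. Length 6 is optimal.

6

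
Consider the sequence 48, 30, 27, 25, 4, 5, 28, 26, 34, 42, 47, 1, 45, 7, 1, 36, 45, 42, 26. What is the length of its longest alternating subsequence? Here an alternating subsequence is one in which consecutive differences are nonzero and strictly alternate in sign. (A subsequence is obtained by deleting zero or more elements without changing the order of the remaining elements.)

A longest alternating subsequence is 48, 27, 28, 26, 34, 1, 45, 7, 45, 42 (positions 1,3,7,8,9,12,13,14,17,18); its 9 consecutive differences strictly alternate in sign, and length 10 is optimal.

10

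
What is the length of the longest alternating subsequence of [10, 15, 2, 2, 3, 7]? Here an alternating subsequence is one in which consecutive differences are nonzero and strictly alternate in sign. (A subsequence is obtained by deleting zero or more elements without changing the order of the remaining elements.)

4

Track the best alternating length ending on an up-step vs a down-step at each position: up/down = 1/1, 2/1, 1/3, 1/3, 4/3, 4/3.
The maximum over both is 4; one such subsequence is 10, 15, 2, 3.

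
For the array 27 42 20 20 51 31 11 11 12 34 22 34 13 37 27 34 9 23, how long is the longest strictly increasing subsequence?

5

Scanning left to right, the best length ending at each element is: 27→1, 42→2, 20→1, 20→1, 51→3, 31→2, 11→1, 11→1, 12→2, 34→3, 22→3, 34→4, 13→3, 37→5, 27→4, 34→5, 9→1, 23→4.
So the longest increasing subsequence has length 5, e.g. 11, 12, 22, 34, 37.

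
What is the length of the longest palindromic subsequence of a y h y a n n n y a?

7

Using dp[i][j] = 2 + dp[i+1][j−1] if the ends match, else max(dp[i+1][j], dp[i][j−1]):
dp[1][10] = 7. A witness is aynnnya at positions 1,2,6,7,8,9,10.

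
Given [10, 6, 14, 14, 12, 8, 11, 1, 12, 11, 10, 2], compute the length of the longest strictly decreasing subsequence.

Let dp[i] be the longest decreasing subsequence ending at position i. Then dp = [1, 2, 1, 1, 2, 3, 3, 4, 2, 3, 4, 5].
The maximum is 5; one witness is 14, 12, 11, 10, 2 at positions 3,5,7,11,12.

5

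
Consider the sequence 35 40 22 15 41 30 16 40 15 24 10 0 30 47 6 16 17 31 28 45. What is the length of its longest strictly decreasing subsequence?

6

Scanning left to right, the best length ending at each element is: 35→1, 40→1, 22→2, 15→3, 41→1, 30→2, 16→3, 40→2, 15→4, 24→3, 10→5, 0→6, 30→3, 47→1, 6→6, 16→4, 17→4, 31→3, 28→4, 45→2.
So the longest decreasing subsequence has length 6, e.g. 35, 22, 16, 15, 10, 0.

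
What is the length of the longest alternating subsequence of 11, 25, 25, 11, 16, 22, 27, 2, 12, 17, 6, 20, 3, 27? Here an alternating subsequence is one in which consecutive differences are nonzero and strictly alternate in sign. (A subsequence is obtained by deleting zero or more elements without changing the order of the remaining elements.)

10

Track the best alternating length ending on an up-step vs a down-step at each position: up/down = 1/1, 2/1, 2/1, 1/3, 4/3, 4/3, 4/1, 1/5, 6/5, 6/5, 6/7, 8/5, 6/9, 10/1.
The maximum over both is 10; one such subsequence is 11, 25, 11, 16, 2, 12, 6, 20, 3, 27.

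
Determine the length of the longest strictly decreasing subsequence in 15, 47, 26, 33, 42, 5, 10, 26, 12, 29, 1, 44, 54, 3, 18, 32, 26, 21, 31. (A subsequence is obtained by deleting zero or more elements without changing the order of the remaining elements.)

5

Scanning left to right, the best length ending at each element is: 15→1, 47→1, 26→2, 33→2, 42→2, 5→3, 10→3, 26→3, 12→4, 29→3, 1→5, 44→2, 54→1, 3→5, 18→4, 32→3, 26→4, 21→5, 31→4.
So the longest decreasing subsequence has length 5, e.g. 47, 33, 26, 12, 1.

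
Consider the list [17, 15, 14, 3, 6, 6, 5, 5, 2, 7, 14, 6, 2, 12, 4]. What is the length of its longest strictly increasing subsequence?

4

Let dp[i] be the longest increasing subsequence ending at position i. Then dp = [1, 1, 1, 1, 2, 2, 2, 2, 1, 3, 4, 3, 1, 4, 2].
The maximum is 4; one witness is 3, 6, 7, 14 at positions 4,5,10,11.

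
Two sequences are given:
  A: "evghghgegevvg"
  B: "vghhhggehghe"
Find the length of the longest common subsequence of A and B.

8

A longest common subsequence is vghggege (length 8); the LCS DP confirms no longer common subsequence exists.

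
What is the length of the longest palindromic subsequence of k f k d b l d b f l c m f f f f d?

7

One longest palindromic subsequence is dfffffd (positions 4,9,13,14,15,16,17); it reads the same forward and backward, and the interval DP gives dp[1][17] = 7.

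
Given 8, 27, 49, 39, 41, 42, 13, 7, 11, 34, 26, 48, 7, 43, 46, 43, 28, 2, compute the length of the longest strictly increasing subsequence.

One longest increasing subsequence is 8, 27, 39, 41, 42, 43, 46 (positions 1,2,4,5,6,14,15), of length 7; no longer one exists.

7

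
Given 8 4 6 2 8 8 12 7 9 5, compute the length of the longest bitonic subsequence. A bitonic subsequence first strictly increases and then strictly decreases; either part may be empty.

One longest bitonic subsequence is 4, 6, 8, 12, 9, 5 (positions 2,3,5,7,9,10): it rises to 12 then falls. Length 6 is optimal.

6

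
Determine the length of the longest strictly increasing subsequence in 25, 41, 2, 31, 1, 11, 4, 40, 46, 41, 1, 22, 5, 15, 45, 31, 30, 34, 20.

6

One longest increasing subsequence is 2, 4, 5, 15, 31, 34 (positions 3,7,13,14,16,18), of length 6; no longer one exists.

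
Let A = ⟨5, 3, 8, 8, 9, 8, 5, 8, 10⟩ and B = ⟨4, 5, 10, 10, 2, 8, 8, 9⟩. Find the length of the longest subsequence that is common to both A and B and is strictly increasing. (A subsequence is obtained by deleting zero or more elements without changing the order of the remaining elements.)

3

For each value that appears in both, track the longest common increasing run ending there.
The best achievable length is 3; one witness is 5, 8, 9 (A-positions 1,3,5, B-positions 2,6,8).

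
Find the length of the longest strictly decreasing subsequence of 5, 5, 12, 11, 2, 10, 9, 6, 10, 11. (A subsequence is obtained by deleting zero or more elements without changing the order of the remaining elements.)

Let dp[i] be the longest decreasing subsequence ending at position i. Then dp = [1, 1, 1, 2, 3, 3, 4, 5, 3, 2].
The maximum is 5; one witness is 12, 11, 10, 9, 6 at positions 3,4,6,7,8.

5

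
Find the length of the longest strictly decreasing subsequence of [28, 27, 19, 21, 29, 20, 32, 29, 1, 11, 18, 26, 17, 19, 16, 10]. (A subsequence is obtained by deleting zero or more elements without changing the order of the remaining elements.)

One longest decreasing subsequence is 28, 27, 21, 20, 18, 17, 16, 10 (positions 1,2,4,6,11,13,15,16), of length 8; no longer one exists.

8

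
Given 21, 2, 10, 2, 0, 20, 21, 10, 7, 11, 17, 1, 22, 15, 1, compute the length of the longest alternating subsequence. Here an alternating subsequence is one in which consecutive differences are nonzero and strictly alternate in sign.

A longest alternating subsequence is 21, 2, 10, 2, 20, 10, 11, 1, 22, 15 (positions 1,2,3,4,6,8,10,12,13,14); its 9 consecutive differences strictly alternate in sign, and length 10 is optimal.

10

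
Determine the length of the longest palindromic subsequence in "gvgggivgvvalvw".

One longest palindromic subsequence is gvgggvg (positions 1,2,3,4,5,7,8); it reads the same forward and backward, and the interval DP gives dp[1][14] = 7.

7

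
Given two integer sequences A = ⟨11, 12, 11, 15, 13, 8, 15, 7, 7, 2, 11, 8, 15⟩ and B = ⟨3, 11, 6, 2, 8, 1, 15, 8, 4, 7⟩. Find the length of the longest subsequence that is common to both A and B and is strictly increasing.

A longest common strictly increasing subsequence is 2, 8, 15 (length 3); it appears in order in both A and B, and no longer such subsequence exists.

3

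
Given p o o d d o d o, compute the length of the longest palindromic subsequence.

6

One longest palindromic subsequence is ooddoo (positions 2,3,4,5,6,8); it reads the same forward and backward, and the interval DP gives dp[1][8] = 6.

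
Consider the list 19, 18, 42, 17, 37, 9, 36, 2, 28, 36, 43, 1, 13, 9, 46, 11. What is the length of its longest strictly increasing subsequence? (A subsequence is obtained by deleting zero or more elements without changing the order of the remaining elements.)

5

One longest increasing subsequence is 19, 28, 36, 43, 46 (positions 1,9,10,11,15), of length 5; no longer one exists.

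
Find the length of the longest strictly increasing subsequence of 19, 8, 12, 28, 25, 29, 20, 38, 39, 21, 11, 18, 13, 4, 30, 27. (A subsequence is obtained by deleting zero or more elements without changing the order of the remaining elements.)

6

One longest increasing subsequence is 8, 12, 28, 29, 38, 39 (positions 2,3,4,6,8,9), of length 6; no longer one exists.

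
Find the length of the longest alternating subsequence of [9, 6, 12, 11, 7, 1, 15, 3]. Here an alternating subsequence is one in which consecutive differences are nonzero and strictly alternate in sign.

6

A longest alternating subsequence is 9, 6, 12, 11, 15, 3 (positions 1,2,3,4,7,8); its 5 consecutive differences strictly alternate in sign, and length 6 is optimal.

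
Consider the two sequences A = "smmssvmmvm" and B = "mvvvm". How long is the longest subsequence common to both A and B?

4

A longest common subsequence is mvvm (length 4); the LCS DP confirms no longer common subsequence exists.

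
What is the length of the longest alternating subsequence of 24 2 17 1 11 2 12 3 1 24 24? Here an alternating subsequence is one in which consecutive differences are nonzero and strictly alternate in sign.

A longest alternating subsequence is 24, 2, 17, 1, 11, 2, 12, 3, 24 (positions 1,2,3,4,5,6,7,8,10); its 8 consecutive differences strictly alternate in sign, and length 9 is optimal.

9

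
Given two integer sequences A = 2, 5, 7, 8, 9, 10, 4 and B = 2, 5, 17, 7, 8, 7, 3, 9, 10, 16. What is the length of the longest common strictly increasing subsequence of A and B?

6

A longest common strictly increasing subsequence is 2, 5, 7, 8, 9, 10 (length 6); it appears in order in both A and B, and no longer such subsequence exists.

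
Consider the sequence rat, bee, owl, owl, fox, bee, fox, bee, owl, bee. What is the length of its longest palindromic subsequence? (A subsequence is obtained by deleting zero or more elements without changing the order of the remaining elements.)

7

Using dp[i][j] = 2 + dp[i+1][j−1] if the ends match, else max(dp[i+1][j], dp[i][j−1]):
dp[1][10] = 7. A witness is bee owl bee fox bee owl bee at positions 2,3,6,7,8,9,10.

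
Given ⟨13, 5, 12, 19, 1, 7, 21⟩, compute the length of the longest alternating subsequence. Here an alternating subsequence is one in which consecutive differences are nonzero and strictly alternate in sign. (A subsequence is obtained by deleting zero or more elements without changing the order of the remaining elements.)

Track the best alternating length ending on an up-step vs a down-step at each position: up/down = 1/1, 1/2, 3/2, 3/1, 1/4, 5/4, 5/1.
The maximum over both is 5; one such subsequence is 13, 5, 12, 1, 7.

5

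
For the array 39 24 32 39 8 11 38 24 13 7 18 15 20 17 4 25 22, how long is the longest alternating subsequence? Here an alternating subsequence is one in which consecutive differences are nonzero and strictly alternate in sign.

Track the best alternating length ending on an up-step vs a down-step at each position: up/down = 1/1, 1/2, 3/2, 3/1, 1/4, 5/4, 5/4, 5/6, 5/6, 1/6, 7/6, 7/8, 9/6, 9/10, 1/10, 11/6, 11/12.
The maximum over both is 12; one such subsequence is 39, 24, 32, 8, 38, 13, 18, 15, 20, 17, 25, 22.

12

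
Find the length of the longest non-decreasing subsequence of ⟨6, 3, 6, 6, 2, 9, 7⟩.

Let dp[i] be the longest non-decreasing subsequence ending at position i. Then dp = [1, 1, 2, 3, 1, 4, 4].
The maximum is 4; one witness is 6, 6, 6, 9 at positions 1,3,4,6.

4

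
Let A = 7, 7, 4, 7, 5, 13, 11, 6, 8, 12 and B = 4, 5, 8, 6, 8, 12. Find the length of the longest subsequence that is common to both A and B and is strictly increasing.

For each value that appears in both, track the longest common increasing run ending there.
The best achievable length is 5; one witness is 4, 5, 6, 8, 12 (A-positions 3,5,8,9,10, B-positions 1,2,4,5,6).

5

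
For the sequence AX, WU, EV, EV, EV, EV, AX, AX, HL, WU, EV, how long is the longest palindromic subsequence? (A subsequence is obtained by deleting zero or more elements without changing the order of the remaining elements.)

6

One longest palindromic subsequence is WU EV EV EV EV WU (positions 2,3,4,5,6,10); it reads the same forward and backward, and the interval DP gives dp[1][11] = 6.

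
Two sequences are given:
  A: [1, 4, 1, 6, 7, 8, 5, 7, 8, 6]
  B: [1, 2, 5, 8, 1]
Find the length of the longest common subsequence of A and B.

3

A longest common subsequence is 1, 5, 8 (length 3); the LCS DP confirms no longer common subsequence exists.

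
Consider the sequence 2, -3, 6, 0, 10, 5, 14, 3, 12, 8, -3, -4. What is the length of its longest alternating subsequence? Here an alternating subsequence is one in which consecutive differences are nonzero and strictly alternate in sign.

10

Track the best alternating length ending on an up-step vs a down-step at each position: up/down = 1/1, 1/2, 3/1, 3/4, 5/1, 5/6, 7/1, 5/8, 9/8, 9/10, 1/10, 1/10.
The maximum over both is 10; one such subsequence is 2, -3, 6, 0, 10, 5, 14, 3, 12, 8.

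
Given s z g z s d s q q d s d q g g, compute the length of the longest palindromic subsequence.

Using dp[i][j] = 2 + dp[i+1][j−1] if the ends match, else max(dp[i+1][j], dp[i][j−1]):
dp[1][15] = 8. A witness is gdsqqsdg at positions 3,6,7,8,9,11,12,15.

8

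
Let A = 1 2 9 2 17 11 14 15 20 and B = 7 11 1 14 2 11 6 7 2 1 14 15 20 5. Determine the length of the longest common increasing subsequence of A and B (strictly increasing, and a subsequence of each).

A longest common strictly increasing subsequence is 1, 2, 11, 14, 15, 20 (length 6); it appears in order in both A and B, and no longer such subsequence exists.

6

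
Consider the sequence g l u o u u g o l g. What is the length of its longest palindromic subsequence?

Using dp[i][j] = 2 + dp[i+1][j−1] if the ends match, else max(dp[i+1][j], dp[i][j−1]):
dp[1][10] = 8. A witness is glouuolg at positions 1,2,4,5,6,8,9,10.

8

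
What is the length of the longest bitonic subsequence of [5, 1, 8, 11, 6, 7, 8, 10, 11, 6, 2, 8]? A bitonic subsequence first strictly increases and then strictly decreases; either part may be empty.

8

One longest bitonic subsequence is 5, 6, 7, 8, 10, 11, 6, 2 (positions 1,5,6,7,8,9,10,11): it rises to 11 then falls. Length 8 is optimal.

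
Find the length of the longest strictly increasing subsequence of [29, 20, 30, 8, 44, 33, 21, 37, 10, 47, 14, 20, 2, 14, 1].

5

Let dp[i] be the longest increasing subsequence ending at position i. Then dp = [1, 1, 2, 1, 3, 3, 2, 4, 2, 5, 3, 4, 1, 3, 1].
The maximum is 5; one witness is 29, 30, 33, 37, 47 at positions 1,3,6,8,10.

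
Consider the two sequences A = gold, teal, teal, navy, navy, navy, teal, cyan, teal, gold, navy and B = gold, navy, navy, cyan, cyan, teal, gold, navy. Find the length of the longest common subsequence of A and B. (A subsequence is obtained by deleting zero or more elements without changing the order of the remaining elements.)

7

Backtracking the LCS table gives one alignment: gold (A1,B1) → navy (A4,B2) → navy (A5,B3) → cyan (A8,B5) → teal (A9,B6) → gold (A10,B7) → navy (A11,B8).
So the longest common subsequence has length 7.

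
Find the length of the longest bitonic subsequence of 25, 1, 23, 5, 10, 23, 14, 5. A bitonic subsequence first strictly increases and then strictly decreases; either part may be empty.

6

One longest bitonic subsequence is 1, 5, 10, 23, 14, 5 (positions 2,4,5,6,7,8): it rises to 23 then falls. Length 6 is optimal.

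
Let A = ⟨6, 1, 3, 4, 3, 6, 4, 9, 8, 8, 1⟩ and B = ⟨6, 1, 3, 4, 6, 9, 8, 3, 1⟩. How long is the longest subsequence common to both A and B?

8

Backtracking the LCS table gives one alignment: 6 (A1,B1) → 1 (A2,B2) → 3 (A3,B3) → 4 (A4,B4) → 6 (A6,B5) → 9 (A8,B6) → 8 (A9,B7) → 1 (A11,B9).
So the longest common subsequence has length 8.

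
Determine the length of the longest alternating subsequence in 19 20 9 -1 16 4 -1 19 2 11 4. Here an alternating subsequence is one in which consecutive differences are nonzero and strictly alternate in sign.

9

A longest alternating subsequence is 19, 20, 9, 16, 4, 19, 2, 11, 4 (positions 1,2,3,5,6,8,9,10,11); its 8 consecutive differences strictly alternate in sign, and length 9 is optimal.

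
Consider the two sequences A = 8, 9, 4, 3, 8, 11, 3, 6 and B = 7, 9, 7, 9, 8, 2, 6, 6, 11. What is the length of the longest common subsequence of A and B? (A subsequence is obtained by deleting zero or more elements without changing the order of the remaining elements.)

Backtracking the LCS table gives one alignment: 9 (A2,B4) → 8 (A5,B5) → 11 (A6,B9).
So the longest common subsequence has length 3.

3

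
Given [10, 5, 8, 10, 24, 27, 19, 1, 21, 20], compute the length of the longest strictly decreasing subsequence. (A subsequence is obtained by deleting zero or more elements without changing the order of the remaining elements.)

Scanning left to right, the best length ending at each element is: 10→1, 5→2, 8→2, 10→1, 24→1, 27→1, 19→2, 1→3, 21→2, 20→3.
So the longest decreasing subsequence has length 3, e.g. 10, 5, 1.

3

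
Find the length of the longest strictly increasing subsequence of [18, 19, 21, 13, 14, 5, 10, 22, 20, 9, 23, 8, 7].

Let dp[i] be the longest increasing subsequence ending at position i. Then dp = [1, 2, 3, 1, 2, 1, 2, 4, 3, 2, 5, 2, 2].
The maximum is 5; one witness is 18, 19, 21, 22, 23 at positions 1,2,3,8,11.

5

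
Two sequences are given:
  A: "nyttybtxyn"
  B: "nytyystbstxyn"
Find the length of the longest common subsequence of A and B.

9

A longest common subsequence is nyttbtxyn (length 9); the LCS DP confirms no longer common subsequence exists.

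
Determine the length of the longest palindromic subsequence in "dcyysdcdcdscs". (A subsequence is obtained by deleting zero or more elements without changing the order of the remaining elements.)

9

One longest palindromic subsequence is csdcdcdsc (positions 2,5,6,7,8,9,10,11,12); it reads the same forward and backward, and the interval DP gives dp[1][13] = 9.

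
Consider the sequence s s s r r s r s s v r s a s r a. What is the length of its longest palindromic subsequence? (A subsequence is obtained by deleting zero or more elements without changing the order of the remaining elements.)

Using dp[i][j] = 2 + dp[i+1][j−1] if the ends match, else max(dp[i+1][j], dp[i][j−1]):
dp[1][16] = 9. A witness is ssrsssrss at positions 2,3,4,6,8,9,11,12,14.

9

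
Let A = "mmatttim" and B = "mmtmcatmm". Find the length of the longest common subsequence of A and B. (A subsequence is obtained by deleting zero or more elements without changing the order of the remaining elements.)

Backtracking the LCS table gives one alignment: m (A1,B2) → m (A2,B4) → a (A3,B6) → t (A4,B7) → m (A8,B9).
So the longest common subsequence has length 5.

5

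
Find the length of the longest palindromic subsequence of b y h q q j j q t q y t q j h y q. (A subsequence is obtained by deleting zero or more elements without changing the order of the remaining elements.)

11

Using dp[i][j] = 2 + dp[i+1][j−1] if the ends match, else max(dp[i+1][j], dp[i][j−1]):
dp[1][17] = 11. A witness is yhjqtytqjhy at positions 2,3,6,8,9,11,12,13,14,15,16.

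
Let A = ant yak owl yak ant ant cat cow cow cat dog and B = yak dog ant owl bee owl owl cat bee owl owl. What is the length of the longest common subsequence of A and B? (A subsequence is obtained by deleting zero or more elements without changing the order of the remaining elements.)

3

A longest common subsequence is ant, owl, cat (length 3); the LCS DP confirms no longer common subsequence exists.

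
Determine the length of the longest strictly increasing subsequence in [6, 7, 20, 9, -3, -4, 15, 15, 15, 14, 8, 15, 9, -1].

One longest increasing subsequence is 6, 7, 9, 14, 15 (positions 1,2,4,10,12), of length 5; no longer one exists.

5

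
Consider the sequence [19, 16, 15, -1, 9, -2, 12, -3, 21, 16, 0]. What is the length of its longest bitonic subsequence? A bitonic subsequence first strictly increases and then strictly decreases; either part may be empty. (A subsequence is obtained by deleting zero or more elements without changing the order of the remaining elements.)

6

One longest bitonic subsequence is 19, 16, 15, 9, -2, -3 (positions 1,2,3,5,6,8): it rises to 19 then falls. Length 6 is optimal.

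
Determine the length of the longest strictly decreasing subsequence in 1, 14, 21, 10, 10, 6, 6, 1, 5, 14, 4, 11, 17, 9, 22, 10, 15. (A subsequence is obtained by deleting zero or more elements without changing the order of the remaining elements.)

5

Let dp[i] be the longest decreasing subsequence ending at position i. Then dp = [1, 1, 1, 2, 2, 3, 3, 4, 4, 2, 5, 3, 2, 4, 1, 4, 3].
The maximum is 5; one witness is 14, 10, 6, 5, 4 at positions 2,4,6,9,11.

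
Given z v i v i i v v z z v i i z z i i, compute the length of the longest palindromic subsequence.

One longest palindromic subsequence is iizziizzii (positions 3,5,9,10,12,13,14,15,16,17); it reads the same forward and backward, and the interval DP gives dp[1][17] = 10.

10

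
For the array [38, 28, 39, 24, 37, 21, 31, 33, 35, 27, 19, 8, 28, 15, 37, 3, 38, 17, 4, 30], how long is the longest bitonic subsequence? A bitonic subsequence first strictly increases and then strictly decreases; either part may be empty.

8

One longest bitonic subsequence is 38, 39, 37, 35, 27, 19, 17, 4 (positions 1,3,5,9,10,11,18,19): it rises to 39 then falls. Length 8 is optimal.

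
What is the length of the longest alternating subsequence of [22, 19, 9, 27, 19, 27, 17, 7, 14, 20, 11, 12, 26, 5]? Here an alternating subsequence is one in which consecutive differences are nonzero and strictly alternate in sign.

10

Track the best alternating length ending on an up-step vs a down-step at each position: up/down = 1/1, 1/2, 1/2, 3/1, 3/4, 5/1, 3/6, 1/6, 7/6, 7/6, 7/8, 9/8, 9/6, 1/10.
The maximum over both is 10; one such subsequence is 22, 19, 27, 19, 27, 7, 14, 11, 12, 5.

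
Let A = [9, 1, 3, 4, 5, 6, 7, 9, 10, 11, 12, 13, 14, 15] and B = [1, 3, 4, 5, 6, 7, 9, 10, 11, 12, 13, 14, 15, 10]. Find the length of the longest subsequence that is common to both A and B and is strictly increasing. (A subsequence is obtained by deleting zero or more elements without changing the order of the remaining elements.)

A longest common strictly increasing subsequence is 1, 3, 4, 5, 6, 7, 9, 10, 11, 12, 13, 14, 15 (length 13); it appears in order in both A and B, and no longer such subsequence exists.

13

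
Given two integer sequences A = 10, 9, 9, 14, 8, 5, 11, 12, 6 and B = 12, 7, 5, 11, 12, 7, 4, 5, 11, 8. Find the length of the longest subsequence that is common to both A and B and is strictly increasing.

3

A longest common strictly increasing subsequence is 5, 11, 12 (length 3); it appears in order in both A and B, and no longer such subsequence exists.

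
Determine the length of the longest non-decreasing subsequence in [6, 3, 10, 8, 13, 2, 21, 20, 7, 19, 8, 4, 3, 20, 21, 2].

Scanning left to right, the best length ending at each element is: 6→1, 3→1, 10→2, 8→2, 13→3, 2→1, 21→4, 20→4, 7→2, 19→4, 8→3, 4→2, 3→2, 20→5, 21→6, 2→2.
So the longest non-decreasing subsequence has length 6, e.g. 6, 10, 13, 20, 20, 21.

6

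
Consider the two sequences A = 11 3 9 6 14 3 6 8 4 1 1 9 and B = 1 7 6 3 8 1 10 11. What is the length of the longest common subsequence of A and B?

Backtracking the LCS table gives one alignment: 6 (A4,B3) → 3 (A6,B4) → 8 (A8,B5) → 1 (A10,B6).
So the longest common subsequence has length 4.

4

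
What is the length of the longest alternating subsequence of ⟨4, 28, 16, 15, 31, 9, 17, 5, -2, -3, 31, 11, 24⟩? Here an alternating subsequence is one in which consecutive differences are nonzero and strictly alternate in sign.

A longest alternating subsequence is 4, 28, 16, 31, 9, 17, 5, 31, 11, 24 (positions 1,2,3,5,6,7,8,11,12,13); its 9 consecutive differences strictly alternate in sign, and length 10 is optimal.

10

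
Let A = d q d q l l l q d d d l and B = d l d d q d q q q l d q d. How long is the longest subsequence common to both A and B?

A longest common subsequence is dqdqlqd (length 7); the LCS DP confirms no longer common subsequence exists.

7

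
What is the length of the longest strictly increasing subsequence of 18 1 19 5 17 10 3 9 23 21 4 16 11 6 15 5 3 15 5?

Let dp[i] be the longest increasing subsequence ending at position i. Then dp = [1, 1, 2, 2, 3, 3, 2, 3, 4, 4, 3, 4, 4, 4, 5, 4, 2, 5, 4].
The maximum is 5; one witness is 1, 5, 10, 11, 15 at positions 2,4,6,13,15.

5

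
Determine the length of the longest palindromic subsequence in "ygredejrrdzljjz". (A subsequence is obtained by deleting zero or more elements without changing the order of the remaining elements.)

5

Using dp[i][j] = 2 + dp[i+1][j−1] if the ends match, else max(dp[i+1][j], dp[i][j−1]):
dp[1][15] = 5. A witness is reder at positions 3,4,5,6,9.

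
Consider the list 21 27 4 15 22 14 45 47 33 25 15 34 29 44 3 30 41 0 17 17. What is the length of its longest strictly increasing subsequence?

7

Scanning left to right, the best length ending at each element is: 21→1, 27→2, 4→1, 15→2, 22→3, 14→2, 45→4, 47→5, 33→4, 25→4, 15→3, 34→5, 29→5, 44→6, 3→1, 30→6, 41→7, 0→1, 17→4, 17→4.
So the longest increasing subsequence has length 7, e.g. 4, 15, 22, 25, 29, 30, 41.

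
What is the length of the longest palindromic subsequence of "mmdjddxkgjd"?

Using dp[i][j] = 2 + dp[i+1][j−1] if the ends match, else max(dp[i+1][j], dp[i][j−1]):
dp[1][11] = 6. A witness is djddjd at positions 3,4,5,6,10,11.

6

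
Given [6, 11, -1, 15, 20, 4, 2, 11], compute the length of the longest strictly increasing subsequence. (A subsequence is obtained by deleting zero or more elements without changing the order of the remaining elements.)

Scanning left to right, the best length ending at each element is: 6→1, 11→2, -1→1, 15→3, 20→4, 4→2, 2→2, 11→3.
So the longest increasing subsequence has length 4, e.g. 6, 11, 15, 20.

4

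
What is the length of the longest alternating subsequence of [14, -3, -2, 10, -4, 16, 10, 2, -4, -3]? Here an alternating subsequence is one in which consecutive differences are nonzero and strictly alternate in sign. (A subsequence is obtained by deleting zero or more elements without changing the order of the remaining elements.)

Track the best alternating length ending on an up-step vs a down-step at each position: up/down = 1/1, 1/2, 3/2, 3/2, 1/4, 5/1, 5/6, 5/6, 1/6, 7/6.
The maximum over both is 7; one such subsequence is 14, -3, -2, -4, 16, -4, -3.

7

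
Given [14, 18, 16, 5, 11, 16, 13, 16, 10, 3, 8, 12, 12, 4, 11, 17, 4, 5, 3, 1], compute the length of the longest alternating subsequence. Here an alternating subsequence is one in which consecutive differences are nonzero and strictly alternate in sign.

13

Track the best alternating length ending on an up-step vs a down-step at each position: up/down = 1/1, 2/1, 2/3, 1/3, 4/3, 4/3, 4/5, 6/3, 4/7, 1/7, 8/7, 8/7, 8/7, 8/9, 10/9, 10/3, 8/11, 12/11, 1/13, 1/13.
The maximum over both is 13; one such subsequence is 14, 18, 5, 16, 13, 16, 3, 8, 4, 11, 4, 5, 3.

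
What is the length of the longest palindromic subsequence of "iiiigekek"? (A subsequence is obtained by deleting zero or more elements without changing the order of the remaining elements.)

Using dp[i][j] = 2 + dp[i+1][j−1] if the ends match, else max(dp[i+1][j], dp[i][j−1]):
dp[1][9] = 4. A witness is iiii at positions 1,2,3,4.

4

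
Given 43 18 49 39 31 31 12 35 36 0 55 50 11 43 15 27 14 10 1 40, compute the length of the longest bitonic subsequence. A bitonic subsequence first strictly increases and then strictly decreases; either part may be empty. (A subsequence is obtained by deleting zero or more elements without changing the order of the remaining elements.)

11

One longest bitonic subsequence is 18, 31, 35, 36, 55, 50, 43, 27, 14, 10, 1 (positions 2,5,8,9,11,12,14,16,17,18,19): it rises to 55 then falls. Length 11 is optimal.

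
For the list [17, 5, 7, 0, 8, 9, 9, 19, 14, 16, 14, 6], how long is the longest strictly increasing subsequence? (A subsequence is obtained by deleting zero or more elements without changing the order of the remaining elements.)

One longest increasing subsequence is 5, 7, 8, 9, 14, 16 (positions 2,3,5,6,9,10), of length 6; no longer one exists.

6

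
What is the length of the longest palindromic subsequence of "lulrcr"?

One longest palindromic subsequence is rcr (positions 4,5,6); it reads the same forward and backward, and the interval DP gives dp[1][6] = 3.

3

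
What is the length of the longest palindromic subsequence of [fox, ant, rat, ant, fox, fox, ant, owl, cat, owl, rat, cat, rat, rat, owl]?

One longest palindromic subsequence is rat ant fox fox ant rat (positions 3,4,5,6,7,14); it reads the same forward and backward, and the interval DP gives dp[1][15] = 6.

6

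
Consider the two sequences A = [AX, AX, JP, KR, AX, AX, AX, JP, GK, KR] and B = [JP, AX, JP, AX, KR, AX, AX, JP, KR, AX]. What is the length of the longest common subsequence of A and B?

7

Backtracking the LCS table gives one alignment: AX (A1,B2) → AX (A2,B4) → KR (A4,B5) → AX (A6,B6) → AX (A7,B7) → JP (A8,B8) → KR (A10,B9).
So the longest common subsequence has length 7.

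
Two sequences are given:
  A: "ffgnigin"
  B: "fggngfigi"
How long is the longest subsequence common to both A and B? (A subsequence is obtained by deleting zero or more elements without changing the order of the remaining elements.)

6

Backtracking the LCS table gives one alignment: f (A1,B1) → g (A3,B3) → n (A4,B4) → i (A5,B7) → g (A6,B8) → i (A7,B9).
So the longest common subsequence has length 6.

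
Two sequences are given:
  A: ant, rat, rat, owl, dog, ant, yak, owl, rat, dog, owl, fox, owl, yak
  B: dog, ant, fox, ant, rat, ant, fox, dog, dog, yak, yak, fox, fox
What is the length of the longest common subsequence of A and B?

Backtracking the LCS table gives one alignment: ant (A1,B4) → rat (A2,B5) → dog (A5,B9) → yak (A7,B11) → fox (A12,B13).
So the longest common subsequence has length 5.

5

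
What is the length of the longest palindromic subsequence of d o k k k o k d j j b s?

7

One longest palindromic subsequence is dokkkod (positions 1,2,3,4,5,6,8); it reads the same forward and backward, and the interval DP gives dp[1][12] = 7.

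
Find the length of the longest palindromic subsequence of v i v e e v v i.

Using dp[i][j] = 2 + dp[i+1][j−1] if the ends match, else max(dp[i+1][j], dp[i][j−1]):
dp[1][8] = 6. A witness is iveevi at positions 2,3,4,5,7,8.

6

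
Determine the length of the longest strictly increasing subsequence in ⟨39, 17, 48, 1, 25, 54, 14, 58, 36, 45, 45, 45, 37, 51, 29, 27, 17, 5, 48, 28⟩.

5

Scanning left to right, the best length ending at each element is: 39→1, 17→1, 48→2, 1→1, 25→2, 54→3, 14→2, 58→4, 36→3, 45→4, 45→4, 45→4, 37→4, 51→5, 29→3, 27→3, 17→3, 5→2, 48→5, 28→4.
So the longest increasing subsequence has length 5, e.g. 17, 25, 36, 45, 51.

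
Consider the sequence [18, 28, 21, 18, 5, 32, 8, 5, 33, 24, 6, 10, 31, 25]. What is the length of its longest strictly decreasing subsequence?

5

One longest decreasing subsequence is 28, 21, 18, 8, 5 (positions 2,3,4,7,8), of length 5; no longer one exists.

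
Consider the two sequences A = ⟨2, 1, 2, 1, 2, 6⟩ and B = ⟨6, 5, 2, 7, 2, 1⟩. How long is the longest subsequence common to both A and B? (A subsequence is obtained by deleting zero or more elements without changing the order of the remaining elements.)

Backtracking the LCS table gives one alignment: 2 (A1,B3) → 2 (A3,B5) → 1 (A4,B6).
So the longest common subsequence has length 3.

3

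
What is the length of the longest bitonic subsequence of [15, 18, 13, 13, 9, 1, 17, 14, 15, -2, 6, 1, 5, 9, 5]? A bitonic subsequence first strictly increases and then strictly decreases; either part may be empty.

Let inc[i] be the LIS ending at i and dec[i] the longest strictly decreasing subsequence starting at i. inc = [1, 2, 1, 1, 1, 1, 2, 2, 3, 1, 2, 2, 3, 4, 3], dec = [5, 5, 4, 4, 3, 2, 4, 3, 3, 1, 2, 1, 1, 2, 1].
max_i inc[i]+dec[i]−1 = 6, with one witness 15, 18, 17, 15, 9, 5.

6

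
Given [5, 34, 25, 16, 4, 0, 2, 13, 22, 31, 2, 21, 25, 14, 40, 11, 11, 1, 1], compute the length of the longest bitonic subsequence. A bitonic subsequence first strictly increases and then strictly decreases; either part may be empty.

Let inc[i] be the LIS ending at i and dec[i] the longest strictly decreasing subsequence starting at i. inc = [1, 2, 2, 2, 1, 1, 2, 3, 4, 5, 2, 4, 5, 4, 6, 3, 3, 2, 2], dec = [4, 7, 6, 4, 3, 1, 2, 3, 5, 5, 2, 4, 4, 3, 3, 2, 2, 1, 1].
max_i inc[i]+dec[i]−1 = 9, with one witness 0, 2, 13, 22, 31, 25, 14, 11, 1.

9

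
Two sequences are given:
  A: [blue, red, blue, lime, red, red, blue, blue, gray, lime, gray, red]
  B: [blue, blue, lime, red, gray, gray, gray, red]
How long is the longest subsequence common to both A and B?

7

Backtracking the LCS table gives one alignment: blue (A1,B1) → blue (A3,B2) → lime (A4,B3) → red (A5,B4) → gray (A9,B6) → gray (A11,B7) → red (A12,B8).
So the longest common subsequence has length 7.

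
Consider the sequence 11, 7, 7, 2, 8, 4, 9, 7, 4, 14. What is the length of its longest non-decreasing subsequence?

5

Let dp[i] be the longest non-decreasing subsequence ending at position i. Then dp = [1, 1, 2, 1, 3, 2, 4, 3, 3, 5].
The maximum is 5; one witness is 7, 7, 8, 9, 14 at positions 2,3,5,7,10.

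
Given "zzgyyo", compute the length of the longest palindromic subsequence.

2

One longest palindromic subsequence is yy (positions 4,5); it reads the same forward and backward, and the interval DP gives dp[1][6] = 2.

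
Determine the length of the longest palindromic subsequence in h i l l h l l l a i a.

7

Using dp[i][j] = 2 + dp[i+1][j−1] if the ends match, else max(dp[i+1][j], dp[i][j−1]):
dp[1][11] = 7. A witness is illllli at positions 2,3,4,6,7,8,10.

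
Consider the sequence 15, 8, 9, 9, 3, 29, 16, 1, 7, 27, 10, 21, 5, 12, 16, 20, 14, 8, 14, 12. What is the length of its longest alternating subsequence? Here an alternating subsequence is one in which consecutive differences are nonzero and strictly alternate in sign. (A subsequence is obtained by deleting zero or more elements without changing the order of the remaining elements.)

14

A longest alternating subsequence is 15, 8, 9, 3, 29, 16, 27, 10, 21, 5, 12, 8, 14, 12 (positions 1,2,3,5,6,7,10,11,12,13,14,18,19,20); its 13 consecutive differences strictly alternate in sign, and length 14 is optimal.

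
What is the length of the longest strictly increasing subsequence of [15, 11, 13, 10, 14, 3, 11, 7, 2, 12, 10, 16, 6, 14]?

4

Let dp[i] be the longest increasing subsequence ending at position i. Then dp = [1, 1, 2, 1, 3, 1, 2, 2, 1, 3, 3, 4, 2, 4].
The maximum is 4; one witness is 11, 13, 14, 16 at positions 2,3,5,12.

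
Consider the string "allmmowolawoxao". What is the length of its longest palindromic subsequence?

7

One longest palindromic subsequence is aowawoa (positions 1,6,7,10,11,12,14); it reads the same forward and backward, and the interval DP gives dp[1][15] = 7.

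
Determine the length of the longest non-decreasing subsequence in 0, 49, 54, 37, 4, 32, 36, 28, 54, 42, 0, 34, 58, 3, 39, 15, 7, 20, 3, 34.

6

Scanning left to right, the best length ending at each element is: 0→1, 49→2, 54→3, 37→2, 4→2, 32→3, 36→4, 28→3, 54→5, 42→5, 0→2, 34→4, 58→6, 3→3, 39→5, 15→4, 7→4, 20→5, 3→4, 34→6.
So the longest non-decreasing subsequence has length 6, e.g. 0, 4, 32, 36, 54, 58.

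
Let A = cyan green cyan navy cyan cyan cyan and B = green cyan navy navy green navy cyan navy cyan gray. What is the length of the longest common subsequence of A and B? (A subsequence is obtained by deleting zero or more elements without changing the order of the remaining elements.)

5

A longest common subsequence is cyan, green, cyan, navy, cyan (length 5); the LCS DP confirms no longer common subsequence exists.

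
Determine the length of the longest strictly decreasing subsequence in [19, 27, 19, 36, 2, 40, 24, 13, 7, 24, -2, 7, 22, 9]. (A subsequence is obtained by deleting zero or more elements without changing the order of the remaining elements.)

5

One longest decreasing subsequence is 27, 19, 13, 7, -2 (positions 2,3,8,9,11), of length 5; no longer one exists.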